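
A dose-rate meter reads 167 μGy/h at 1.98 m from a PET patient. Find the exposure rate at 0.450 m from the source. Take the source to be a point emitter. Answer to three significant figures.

3230 μGy/h

Using I₁d₁² = I₂d₂², the rate at 0.450 m is
167 × (1.98/0.450)² = 167 × 19.36 = 3233 μGy/h.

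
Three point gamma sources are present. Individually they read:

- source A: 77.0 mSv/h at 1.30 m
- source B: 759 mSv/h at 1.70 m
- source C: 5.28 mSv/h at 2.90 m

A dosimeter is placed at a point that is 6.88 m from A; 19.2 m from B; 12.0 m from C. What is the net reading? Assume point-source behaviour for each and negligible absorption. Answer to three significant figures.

9.01 mSv/h

By superposition, sum each source's inverse-square contribution:
A: 77.0 × (1.30/6.88)² = 2.749 mSv/h
B: 759 × (1.70/19.2)² = 5.950 mSv/h
C: 5.28 × (2.90/12.0)² = 0.3084 mSv/h
Total = 2.749 + 5.950 + 0.3084 = 9.007 mSv/h.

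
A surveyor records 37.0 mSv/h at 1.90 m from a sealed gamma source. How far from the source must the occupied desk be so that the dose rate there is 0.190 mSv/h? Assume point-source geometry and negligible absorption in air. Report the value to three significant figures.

Intensity scales as (d₁/d₂)², so d₂ = d₁·√(I₁/I₂).
I₁/I₂ = 37.0/0.190 = 194.7, so d₂ = 1.90 × √194.7 = 26.51 m.

26.5 m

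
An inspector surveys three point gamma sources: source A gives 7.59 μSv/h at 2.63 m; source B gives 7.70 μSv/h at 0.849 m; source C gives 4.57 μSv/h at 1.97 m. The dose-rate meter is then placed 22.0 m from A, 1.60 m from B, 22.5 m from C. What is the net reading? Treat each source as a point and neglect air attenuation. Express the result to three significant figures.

By superposition, sum each source's inverse-square contribution:
A: 7.59 × (2.63/22.0)² = 0.1085 μSv/h
B: 7.70 × (0.849/1.60)² = 2.168 μSv/h
C: 4.57 × (1.97/22.5)² = 0.03503 μSv/h
Total = 0.1085 + 2.168 + 0.03503 = 2.312 μSv/h.

2.31 μSv/h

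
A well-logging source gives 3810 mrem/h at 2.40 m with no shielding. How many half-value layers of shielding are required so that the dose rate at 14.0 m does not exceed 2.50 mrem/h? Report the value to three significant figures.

5.49 half-value layers

At 14.0 m, distance alone gives (2.40/14.0)² = 0.02939, so 3810 × 0.02939 = 112.0 mrem/h.
Further attenuation needed: 112.0/2.50 = 44.80.
n = log₂(44.80) = 5.485 half-value layers.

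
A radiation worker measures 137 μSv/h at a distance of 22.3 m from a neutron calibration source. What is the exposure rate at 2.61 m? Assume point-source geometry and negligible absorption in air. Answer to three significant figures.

10000 μSv/h

Since intensity falls as 1/r², the rate at 2.61 m is
137 × (22.3/2.61)² = 137 × 73.00 = 10000 μSv/h.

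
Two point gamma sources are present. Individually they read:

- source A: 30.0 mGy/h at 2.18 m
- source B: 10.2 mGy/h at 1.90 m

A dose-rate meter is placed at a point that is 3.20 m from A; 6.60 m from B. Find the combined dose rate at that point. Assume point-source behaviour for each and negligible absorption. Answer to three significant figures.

Each source contributes Iᵢ·(dᵢ/rᵢ)²; contributions add.
A: 30.0 × (2.18/3.20)² = 13.92 mGy/h
B: 10.2 × (1.90/6.60)² = 0.8453 mGy/h
Total = 13.92 + 0.8453 = 14.77 mGy/h.

14.8 mGy/h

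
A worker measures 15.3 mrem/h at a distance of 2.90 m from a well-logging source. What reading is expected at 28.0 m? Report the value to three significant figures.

Using I₁d₁² = I₂d₂², the rate at 28.0 m is
(2.90/28.0)² = 0.01073, so 15.3 × 0.01073 = 0.1642 mrem/h.

0.164 mrem/h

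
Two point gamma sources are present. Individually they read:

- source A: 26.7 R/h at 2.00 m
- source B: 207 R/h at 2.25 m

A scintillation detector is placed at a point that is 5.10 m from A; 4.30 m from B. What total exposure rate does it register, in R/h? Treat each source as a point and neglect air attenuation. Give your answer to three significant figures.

Each source contributes Iᵢ·(dᵢ/rᵢ)²; contributions add.
A: 26.7 × (2.00/5.10)² = 4.106 R/h
B: 207 × (2.25/4.30)² = 56.68 R/h
Total = 4.106 + 56.68 = 60.79 R/h.

60.8 R/h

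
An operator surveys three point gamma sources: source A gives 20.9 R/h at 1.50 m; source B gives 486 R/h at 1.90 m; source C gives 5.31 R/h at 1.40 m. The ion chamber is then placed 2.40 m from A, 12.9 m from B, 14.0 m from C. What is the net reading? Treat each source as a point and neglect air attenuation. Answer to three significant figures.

18.8 R/h

Each source contributes Iᵢ·(dᵢ/rᵢ)²; contributions add.
A: 20.9 × (1.50/2.40)² = 8.164 R/h
B: 486 × (1.90/12.9)² = 10.54 R/h
C: 5.31 × (1.40/14.0)² = 0.05310 R/h
Total = 8.164 + 10.54 + 0.05310 = 18.76 R/h.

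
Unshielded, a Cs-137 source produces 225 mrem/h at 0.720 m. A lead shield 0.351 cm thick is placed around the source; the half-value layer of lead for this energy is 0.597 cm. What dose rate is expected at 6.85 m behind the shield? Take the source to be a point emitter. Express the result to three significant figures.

1.65 mrem/h

Distance alone: 225 × (0.720/6.85)² = 225 × 0.01105 = 2.486 mrem/h.
Shield: 0.351/0.597 = 0.5879 half-value layers → attenuation 2^(−0.5879) = 0.6653.
Combined: 2.486 × 0.6653 = 1.654 mrem/h.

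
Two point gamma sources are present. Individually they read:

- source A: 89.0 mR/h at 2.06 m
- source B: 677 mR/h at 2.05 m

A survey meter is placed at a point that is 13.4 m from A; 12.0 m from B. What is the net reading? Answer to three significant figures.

By superposition, sum each source's inverse-square contribution:
A: 89.0 × (2.06/13.4)² = 2.103 mR/h
B: 677 × (2.05/12.0)² = 19.76 mR/h
Total = 2.103 + 19.76 = 21.86 mR/h.

21.9 mR/h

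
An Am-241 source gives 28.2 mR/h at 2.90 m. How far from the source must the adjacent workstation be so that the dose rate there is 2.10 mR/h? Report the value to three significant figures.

Using I₁d₁² = I₂d₂², d₂ = d₁·√(I₁/I₂).
I₁/I₂ = 28.2/2.10 = 13.43, so d₂ = 2.90 × √13.43 = 10.63 m.

10.6 m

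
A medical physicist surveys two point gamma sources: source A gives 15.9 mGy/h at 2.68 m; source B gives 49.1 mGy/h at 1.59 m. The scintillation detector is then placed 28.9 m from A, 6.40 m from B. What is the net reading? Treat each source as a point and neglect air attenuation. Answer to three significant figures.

Each source contributes Iᵢ·(dᵢ/rᵢ)²; contributions add.
A: 15.9 × (2.68/28.9)² = 0.1367 mGy/h
B: 49.1 × (1.59/6.40)² = 3.031 mGy/h
Total = 0.1367 + 3.031 = 3.168 mGy/h.

3.17 mGy/h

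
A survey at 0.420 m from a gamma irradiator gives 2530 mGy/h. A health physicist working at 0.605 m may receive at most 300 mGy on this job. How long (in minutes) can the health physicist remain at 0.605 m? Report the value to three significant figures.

14.8 min

Using I₁d₁² = I₂d₂², rate at 0.605 m:
2530 × (0.420/0.605)² = 2530 × 0.4819 = 1219 mGy/h.
Stay time = 300 mGy ÷ 1219 mGy/h = 0.2461 h = 14.77 min.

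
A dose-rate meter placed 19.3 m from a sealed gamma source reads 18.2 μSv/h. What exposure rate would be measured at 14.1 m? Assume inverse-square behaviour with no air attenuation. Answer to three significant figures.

Intensity scales as (d₁/d₂)², so scaling from 19.3 m to 14.1 m:
(19.3/14.1)² = 1.874, so 18.2 × 1.874 = 34.11 μSv/h.

34.1 μSv/h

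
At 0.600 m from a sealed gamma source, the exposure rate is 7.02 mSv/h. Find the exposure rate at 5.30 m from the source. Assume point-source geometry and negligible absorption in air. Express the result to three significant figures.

By the inverse-square law, the rate at 5.30 m is
(0.600/5.30)² = 0.01282, so 7.02 × 0.01282 = 0.09000 mSv/h.

0.0900 mSv/h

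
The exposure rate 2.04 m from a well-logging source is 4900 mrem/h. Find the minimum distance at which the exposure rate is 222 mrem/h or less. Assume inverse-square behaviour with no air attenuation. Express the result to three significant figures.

9.58 m

By the inverse-square law, d₂ = d₁·√(I₁/I₂).
I₁/I₂ = 4900/222 = 22.07, so d₂ = 2.04 × √22.07 = 9.584 m.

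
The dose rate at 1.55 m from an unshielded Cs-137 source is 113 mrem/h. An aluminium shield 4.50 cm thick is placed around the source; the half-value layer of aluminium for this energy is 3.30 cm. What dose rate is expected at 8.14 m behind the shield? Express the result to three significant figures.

1.59 mrem/h

Distance alone: (1.55/8.14)² = 0.03626, so 113 × 0.03626 = 4.097 mrem/h.
Shield: 4.50/3.30 = 1.364 half-value layers → attenuation 2^(−1.364) = 0.3885.
Combined: 4.097 × 0.3885 = 1.592 mrem/h.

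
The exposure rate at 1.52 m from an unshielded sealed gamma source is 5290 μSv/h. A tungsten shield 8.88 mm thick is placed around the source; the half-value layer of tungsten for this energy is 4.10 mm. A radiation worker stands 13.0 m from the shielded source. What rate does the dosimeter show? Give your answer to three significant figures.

16.1 μSv/h

Distance alone: (1.52/13.0)² = 0.01367, so 5290 × 0.01367 = 72.31 μSv/h.
Shield: 8.88/4.10 = 2.166 half-value layers → attenuation 2^(−2.166) = 0.2228.
Combined: 72.31 × 0.2228 = 16.11 μSv/h.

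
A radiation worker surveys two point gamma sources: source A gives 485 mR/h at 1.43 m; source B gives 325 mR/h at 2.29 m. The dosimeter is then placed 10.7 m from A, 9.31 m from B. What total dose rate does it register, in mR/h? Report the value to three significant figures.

28.3 mR/h

By superposition, sum each source's inverse-square contribution:
A: 485 × (1.43/10.7)² = 8.663 mR/h
B: 325 × (2.29/9.31)² = 19.66 mR/h
Total = 8.663 + 19.66 = 28.32 mR/h.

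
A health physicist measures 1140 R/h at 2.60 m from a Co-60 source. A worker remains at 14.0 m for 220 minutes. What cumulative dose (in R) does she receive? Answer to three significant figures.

Intensity scales as (d₁/d₂)², so rate at 14.0 m:
1140 × (2.60/14.0)² = 1140 × 0.03449 = 39.32 R/h.
Dose = rate × time = 39.32 R/h × 3.667 h = 144.2 R.

144 R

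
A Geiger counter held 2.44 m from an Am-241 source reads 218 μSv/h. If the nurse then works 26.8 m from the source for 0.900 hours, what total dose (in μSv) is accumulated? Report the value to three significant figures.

Using I₁d₁² = I₂d₂², rate at 26.8 m:
(2.44/26.8)² = 0.008289, so 218 × 0.008289 = 1.807 μSv/h.
Dose = rate × time = 1.807 μSv/h × 0.9000 h = 1.626 μSv.

1.63 μSv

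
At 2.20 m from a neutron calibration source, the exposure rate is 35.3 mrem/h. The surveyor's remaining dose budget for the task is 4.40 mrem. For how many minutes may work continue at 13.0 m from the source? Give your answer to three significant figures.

Since intensity falls as 1/r², rate at 13.0 m:
35.3 × (2.20/13.0)² = 35.3 × 0.02864 = 1.011 mrem/h.
Stay time = 4.40 mrem ÷ 1.011 mrem/h = 4.352 h = 261.1 min.

261 min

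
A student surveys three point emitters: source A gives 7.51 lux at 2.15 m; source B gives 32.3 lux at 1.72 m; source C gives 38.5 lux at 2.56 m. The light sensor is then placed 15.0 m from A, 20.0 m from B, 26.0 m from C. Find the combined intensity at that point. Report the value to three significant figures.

0.766 lux

By superposition, sum each source's inverse-square contribution:
A: 7.51 × (2.15/15.0)² = 0.1543 lux
B: 32.3 × (1.72/20.0)² = 0.2389 lux
C: 38.5 × (2.56/26.0)² = 0.3732 lux
Total = 0.1543 + 0.2389 + 0.3732 = 0.7664 lux.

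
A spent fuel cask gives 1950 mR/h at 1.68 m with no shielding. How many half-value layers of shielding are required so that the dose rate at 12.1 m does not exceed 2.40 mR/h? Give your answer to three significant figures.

3.97 half-value layers

At 12.1 m, distance alone gives 1950 × (1.68/12.1)² = 1950 × 0.01928 = 37.60 mR/h.
Further attenuation needed: 37.60/2.40 = 15.67.
n = log₂(15.67) = 3.970 half-value layers.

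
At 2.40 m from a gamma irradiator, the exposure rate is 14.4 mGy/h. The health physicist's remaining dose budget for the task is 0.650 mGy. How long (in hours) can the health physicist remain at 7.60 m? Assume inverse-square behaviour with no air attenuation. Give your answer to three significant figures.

0.453 h

Since intensity falls as 1/r², rate at 7.60 m:
(2.40/7.60)² = 0.09972, so 14.4 × 0.09972 = 1.436 mGy/h.
Stay time = 0.650 mGy ÷ 1.436 mGy/h = 0.4526 h.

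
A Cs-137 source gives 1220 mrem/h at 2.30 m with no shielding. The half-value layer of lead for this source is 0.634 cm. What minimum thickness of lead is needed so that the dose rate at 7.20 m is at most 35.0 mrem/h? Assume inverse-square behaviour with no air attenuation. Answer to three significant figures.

1.16 cm

At 7.20 m, distance alone gives (2.30/7.20)² = 0.1020, so 1220 × 0.1020 = 124.4 mrem/h.
Further attenuation needed: 124.4/35.0 = 3.554.
n = log₂(3.554) = 1.829 half-value layers.
Thickness = 1.829 × 0.634 cm = 1.160 cm.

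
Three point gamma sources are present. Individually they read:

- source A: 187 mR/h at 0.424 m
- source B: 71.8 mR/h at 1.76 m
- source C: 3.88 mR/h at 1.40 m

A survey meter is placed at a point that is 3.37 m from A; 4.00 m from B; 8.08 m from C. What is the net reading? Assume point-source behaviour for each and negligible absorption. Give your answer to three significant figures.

17.0 mR/h

Each source contributes Iᵢ·(dᵢ/rᵢ)²; contributions add.
A: 187 × (0.424/3.37)² = 2.960 mR/h
B: 71.8 × (1.76/4.00)² = 13.90 mR/h
C: 3.88 × (1.40/8.08)² = 0.1165 mR/h
Total = 2.960 + 13.90 + 0.1165 = 16.98 mR/h.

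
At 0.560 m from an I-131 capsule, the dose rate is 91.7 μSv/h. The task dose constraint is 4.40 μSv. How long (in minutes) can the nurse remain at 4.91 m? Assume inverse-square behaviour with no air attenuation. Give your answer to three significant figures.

221 min

Applying the 1/r² law, rate at 4.91 m:
91.7 × (0.560/4.91)² = 91.7 × 0.01301 = 1.193 μSv/h.
Stay time = 4.40 μSv ÷ 1.193 μSv/h = 3.688 h = 221.3 min.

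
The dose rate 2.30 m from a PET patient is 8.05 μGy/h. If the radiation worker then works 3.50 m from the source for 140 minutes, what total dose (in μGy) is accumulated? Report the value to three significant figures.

Using I₁d₁² = I₂d₂², rate at 3.50 m:
(2.30/3.50)² = 0.4318, so 8.05 × 0.4318 = 3.476 μGy/h.
Dose = rate × time = 3.476 μGy/h × 2.333 h = 8.110 μGy.

8.11 μGy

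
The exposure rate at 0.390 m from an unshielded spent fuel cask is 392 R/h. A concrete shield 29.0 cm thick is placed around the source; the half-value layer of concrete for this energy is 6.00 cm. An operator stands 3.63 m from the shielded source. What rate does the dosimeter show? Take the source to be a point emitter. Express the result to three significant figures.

Distance alone: 392 × (0.390/3.63)² = 392 × 0.01154 = 4.524 R/h.
Shield: 29.0/6.00 = 4.833 half-value layers → attenuation 2^(−4.833) = 0.03509.
Combined: 4.524 × 0.03509 = 0.1587 R/h.

0.159 R/h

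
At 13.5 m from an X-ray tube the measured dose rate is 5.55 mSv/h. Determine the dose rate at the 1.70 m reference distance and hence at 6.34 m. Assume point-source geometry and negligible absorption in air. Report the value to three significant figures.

350 mSv/h; 25.2 mSv/h

Intensity scales as (d₁/d₂)², so
At 1.70 m: (13.5/1.70)² = 63.06, so 5.55 × 63.06 = 350.0 mSv/h
At 6.34 m: (1.70/6.34)² = 0.07190, so 350.0 × 0.07190 = 25.17 mSv/h.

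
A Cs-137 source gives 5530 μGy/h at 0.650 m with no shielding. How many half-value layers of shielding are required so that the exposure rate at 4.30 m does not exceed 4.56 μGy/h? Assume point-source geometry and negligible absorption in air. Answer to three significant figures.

4.79 half-value layers

At 4.30 m, distance alone gives (0.650/4.30)² = 0.02285, so 5530 × 0.02285 = 126.4 μGy/h.
Further attenuation needed: 126.4/4.56 = 27.72.
n = log₂(27.72) = 4.793 half-value layers.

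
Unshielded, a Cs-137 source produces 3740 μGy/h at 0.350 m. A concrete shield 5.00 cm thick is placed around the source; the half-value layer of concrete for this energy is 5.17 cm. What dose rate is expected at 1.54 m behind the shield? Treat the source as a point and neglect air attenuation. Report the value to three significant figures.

98.8 μGy/h

Distance alone: 3740 × (0.350/1.54)² = 3740 × 0.05165 = 193.2 μGy/h.
Shield: 5.00/5.17 = 0.9671 half-value layers → attenuation 2^(−0.9671) = 0.5115.
Combined: 193.2 × 0.5115 = 98.82 μGy/h.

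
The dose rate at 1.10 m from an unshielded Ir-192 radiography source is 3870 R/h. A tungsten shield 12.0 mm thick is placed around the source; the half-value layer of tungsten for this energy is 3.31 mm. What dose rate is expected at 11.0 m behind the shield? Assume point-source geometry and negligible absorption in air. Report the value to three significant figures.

3.14 R/h

Distance alone: 3870 × (1.10/11.0)² = 3870 × 0.01000 = 38.70 R/h.
Shield: 12.0/3.31 = 3.625 half-value layers → attenuation 2^(−3.625) = 0.08105.
Combined: 38.70 × 0.08105 = 3.137 R/h.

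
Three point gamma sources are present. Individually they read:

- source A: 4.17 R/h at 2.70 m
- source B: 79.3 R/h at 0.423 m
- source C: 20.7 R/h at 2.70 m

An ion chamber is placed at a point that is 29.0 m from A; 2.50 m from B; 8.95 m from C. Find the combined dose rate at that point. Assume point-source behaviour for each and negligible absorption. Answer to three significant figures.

Each source contributes Iᵢ·(dᵢ/rᵢ)²; contributions add.
A: 4.17 × (2.70/29.0)² = 0.03615 R/h
B: 79.3 × (0.423/2.50)² = 2.270 R/h
C: 20.7 × (2.70/8.95)² = 1.884 R/h
Total = 0.03615 + 2.270 + 1.884 = 4.190 R/h.

4.19 R/h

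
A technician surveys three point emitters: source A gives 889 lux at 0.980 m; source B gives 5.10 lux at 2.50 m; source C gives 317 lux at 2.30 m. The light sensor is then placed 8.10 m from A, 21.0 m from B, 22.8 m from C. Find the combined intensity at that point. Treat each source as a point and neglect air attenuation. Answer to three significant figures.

By superposition, sum each source's inverse-square contribution:
A: 889 × (0.980/8.10)² = 13.01 lux
B: 5.10 × (2.50/21.0)² = 0.07228 lux
C: 317 × (2.30/22.8)² = 3.226 lux
Total = 13.01 + 0.07228 + 3.226 = 16.31 lux.

16.3 lux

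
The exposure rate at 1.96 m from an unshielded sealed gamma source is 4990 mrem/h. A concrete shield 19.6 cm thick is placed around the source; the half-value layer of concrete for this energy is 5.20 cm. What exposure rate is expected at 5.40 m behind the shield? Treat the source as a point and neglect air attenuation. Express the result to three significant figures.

Distance alone: (1.96/5.40)² = 0.1317, so 4990 × 0.1317 = 657.2 mrem/h.
Shield: 19.6/5.20 = 3.769 half-value layers → attenuation 2^(−3.769) = 0.07335.
Combined: 657.2 × 0.07335 = 48.21 mrem/h.

48.2 mrem/h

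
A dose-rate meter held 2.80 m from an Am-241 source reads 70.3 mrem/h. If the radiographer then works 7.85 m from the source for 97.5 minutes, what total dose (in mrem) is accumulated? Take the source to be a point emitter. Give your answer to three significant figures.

14.5 mrem

Since intensity falls as 1/r², rate at 7.85 m:
70.3 × (2.80/7.85)² = 70.3 × 0.1272 = 8.942 mrem/h.
Dose = rate × time = 8.942 mrem/h × 1.625 h = 14.53 mrem.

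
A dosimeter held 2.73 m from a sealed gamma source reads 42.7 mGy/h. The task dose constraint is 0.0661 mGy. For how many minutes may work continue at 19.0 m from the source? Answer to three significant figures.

Applying the 1/r² law, rate at 19.0 m:
42.7 × (2.73/19.0)² = 42.7 × 0.02065 = 0.8818 mGy/h.
Stay time = 0.0661 mGy ÷ 0.8818 mGy/h = 0.07496 h = 4.498 min.

4.50 min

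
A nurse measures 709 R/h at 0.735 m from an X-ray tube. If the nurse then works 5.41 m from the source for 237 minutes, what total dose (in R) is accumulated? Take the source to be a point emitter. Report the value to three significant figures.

Intensity scales as (d₁/d₂)², so rate at 5.41 m:
(0.735/5.41)² = 0.01846, so 709 × 0.01846 = 13.09 R/h.
Dose = rate × time = 13.09 R/h × 3.950 h = 51.71 R.

51.7 R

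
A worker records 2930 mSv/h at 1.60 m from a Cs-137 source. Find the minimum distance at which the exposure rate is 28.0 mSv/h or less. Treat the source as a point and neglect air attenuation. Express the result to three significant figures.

Using I₁d₁² = I₂d₂², d₂ = d₁·√(I₁/I₂).
I₁/I₂ = 2930/28.0 = 104.6, so d₂ = 1.60 × √104.6 = 16.36 m.

16.4 m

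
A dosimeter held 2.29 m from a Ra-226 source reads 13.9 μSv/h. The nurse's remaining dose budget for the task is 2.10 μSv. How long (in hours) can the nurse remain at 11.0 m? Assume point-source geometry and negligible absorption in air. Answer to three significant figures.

3.49 h

Since intensity falls as 1/r², rate at 11.0 m:
(2.29/11.0)² = 0.04334, so 13.9 × 0.04334 = 0.6024 μSv/h.
Stay time = 2.10 μSv ÷ 0.6024 μSv/h = 3.486 h.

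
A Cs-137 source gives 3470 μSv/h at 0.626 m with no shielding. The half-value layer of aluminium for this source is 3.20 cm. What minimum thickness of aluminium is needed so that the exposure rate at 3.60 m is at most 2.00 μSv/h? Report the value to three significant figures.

18.3 cm

At 3.60 m, distance alone gives (0.626/3.60)² = 0.03024, so 3470 × 0.03024 = 104.9 μSv/h.
Further attenuation needed: 104.9/2.00 = 52.45.
n = log₂(52.45) = 5.713 half-value layers.
Thickness = 5.713 × 3.20 cm = 18.28 cm.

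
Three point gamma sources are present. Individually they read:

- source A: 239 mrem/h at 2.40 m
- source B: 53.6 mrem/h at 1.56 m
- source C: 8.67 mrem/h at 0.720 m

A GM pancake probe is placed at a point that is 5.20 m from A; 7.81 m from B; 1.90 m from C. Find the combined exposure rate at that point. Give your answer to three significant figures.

Each source contributes Iᵢ·(dᵢ/rᵢ)²; contributions add.
A: 239 × (2.40/5.20)² = 50.91 mrem/h
B: 53.6 × (1.56/7.81)² = 2.139 mrem/h
C: 8.67 × (0.720/1.90)² = 1.245 mrem/h
Total = 50.91 + 2.139 + 1.245 = 54.29 mrem/h.

54.3 mrem/h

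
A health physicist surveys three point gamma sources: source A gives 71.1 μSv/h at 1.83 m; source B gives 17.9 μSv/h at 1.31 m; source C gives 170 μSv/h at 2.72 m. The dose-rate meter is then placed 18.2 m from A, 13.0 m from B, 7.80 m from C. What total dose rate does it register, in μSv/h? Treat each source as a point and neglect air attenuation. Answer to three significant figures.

21.6 μSv/h

By superposition, sum each source's inverse-square contribution:
A: 71.1 × (1.83/18.2)² = 0.7188 μSv/h
B: 17.9 × (1.31/13.0)² = 0.1818 μSv/h
C: 170 × (2.72/7.80)² = 20.67 μSv/h
Total = 0.7188 + 0.1818 + 20.67 = 21.57 μSv/h.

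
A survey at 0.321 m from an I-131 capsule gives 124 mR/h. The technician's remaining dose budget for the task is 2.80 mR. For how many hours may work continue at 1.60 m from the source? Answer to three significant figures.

By the inverse-square law, rate at 1.60 m:
124 × (0.321/1.60)² = 124 × 0.04025 = 4.991 mR/h.
Stay time = 2.80 mR ÷ 4.991 mR/h = 0.5610 h.

0.561 h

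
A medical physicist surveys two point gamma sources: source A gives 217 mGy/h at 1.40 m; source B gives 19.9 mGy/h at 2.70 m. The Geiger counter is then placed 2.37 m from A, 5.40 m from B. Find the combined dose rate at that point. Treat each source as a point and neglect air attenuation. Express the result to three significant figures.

Each source contributes Iᵢ·(dᵢ/rᵢ)²; contributions add.
A: 217 × (1.40/2.37)² = 75.72 mGy/h
B: 19.9 × (2.70/5.40)² = 4.975 mGy/h
Total = 75.72 + 4.975 = 80.69 mGy/h.

80.7 mGy/h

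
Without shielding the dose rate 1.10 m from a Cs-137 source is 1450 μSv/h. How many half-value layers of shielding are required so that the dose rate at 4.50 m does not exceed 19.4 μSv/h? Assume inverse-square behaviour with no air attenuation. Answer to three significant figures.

2.16 half-value layers

At 4.50 m, distance alone gives (1.10/4.50)² = 0.05975, so 1450 × 0.05975 = 86.64 μSv/h.
Further attenuation needed: 86.64/19.4 = 4.466.
n = log₂(4.466) = 2.159 half-value layers.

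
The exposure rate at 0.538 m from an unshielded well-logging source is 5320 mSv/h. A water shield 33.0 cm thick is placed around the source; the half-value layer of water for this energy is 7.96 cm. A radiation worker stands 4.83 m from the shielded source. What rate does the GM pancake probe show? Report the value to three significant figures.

Distance alone: 5320 × (0.538/4.83)² = 5320 × 0.01241 = 66.02 mSv/h.
Shield: 33.0/7.96 = 4.146 half-value layers → attenuation 2^(−4.146) = 0.05648.
Combined: 66.02 × 0.05648 = 3.729 mSv/h.

3.73 mSv/h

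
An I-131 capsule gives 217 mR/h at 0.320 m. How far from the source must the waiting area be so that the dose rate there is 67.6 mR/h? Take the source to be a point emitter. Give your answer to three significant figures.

0.573 m

Intensity scales as (d₁/d₂)², so d₂ = d₁·√(I₁/I₂).
I₁/I₂ = 217/67.6 = 3.210, so d₂ = 0.320 × √3.210 = 0.5733 m.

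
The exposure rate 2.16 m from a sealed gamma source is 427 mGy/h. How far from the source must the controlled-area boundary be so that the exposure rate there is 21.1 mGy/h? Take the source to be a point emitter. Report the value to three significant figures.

Since intensity falls as 1/r², d₂ = d₁·√(I₁/I₂).
I₁/I₂ = 427/21.1 = 20.24, so d₂ = 2.16 × √20.24 = 9.718 m.

9.72 m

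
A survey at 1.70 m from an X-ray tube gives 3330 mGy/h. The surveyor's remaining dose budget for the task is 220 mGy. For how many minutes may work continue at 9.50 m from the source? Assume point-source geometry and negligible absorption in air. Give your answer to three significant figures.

Since intensity falls as 1/r², rate at 9.50 m:
(1.70/9.50)² = 0.03202, so 3330 × 0.03202 = 106.6 mGy/h.
Stay time = 220 mGy ÷ 106.6 mGy/h = 2.064 h = 123.8 min.

124 min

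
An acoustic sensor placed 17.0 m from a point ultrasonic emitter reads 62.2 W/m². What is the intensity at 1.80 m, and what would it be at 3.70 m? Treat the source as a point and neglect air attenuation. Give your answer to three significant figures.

Since intensity falls as 1/r²,
At 1.80 m: 62.2 × (17.0/1.80)² = 62.2 × 89.20 = 5548 W/m²
At 3.70 m: (1.80/3.70)² = 0.2367, so 5548 × 0.2367 = 1313 W/m².

5550 W/m²; 1310 W/m²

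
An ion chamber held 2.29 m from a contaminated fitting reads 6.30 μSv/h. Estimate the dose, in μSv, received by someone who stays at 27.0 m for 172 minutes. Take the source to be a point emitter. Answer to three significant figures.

Intensity scales as (d₁/d₂)², so rate at 27.0 m:
(2.29/27.0)² = 0.007194, so 6.30 × 0.007194 = 0.04532 μSv/h.
Dose = rate × time = 0.04532 μSv/h × 2.867 h = 0.1299 μSv.

0.130 μSv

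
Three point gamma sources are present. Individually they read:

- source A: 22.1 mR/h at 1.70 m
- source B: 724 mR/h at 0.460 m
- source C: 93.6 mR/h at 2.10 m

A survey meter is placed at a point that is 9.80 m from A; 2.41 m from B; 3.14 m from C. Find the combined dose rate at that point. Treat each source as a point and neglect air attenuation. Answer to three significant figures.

68.9 mR/h

Each source contributes Iᵢ·(dᵢ/rᵢ)²; contributions add.
A: 22.1 × (1.70/9.80)² = 0.6650 mR/h
B: 724 × (0.460/2.41)² = 26.38 mR/h
C: 93.6 × (2.10/3.14)² = 41.87 mR/h
Total = 0.6650 + 26.38 + 41.87 = 68.91 mR/h.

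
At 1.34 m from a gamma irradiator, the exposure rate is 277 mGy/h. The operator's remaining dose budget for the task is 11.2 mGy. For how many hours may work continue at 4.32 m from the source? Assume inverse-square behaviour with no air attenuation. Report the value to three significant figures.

0.420 h

Intensity scales as (d₁/d₂)², so rate at 4.32 m:
(1.34/4.32)² = 0.09621, so 277 × 0.09621 = 26.65 mGy/h.
Stay time = 11.2 mGy ÷ 26.65 mGy/h = 0.4203 h.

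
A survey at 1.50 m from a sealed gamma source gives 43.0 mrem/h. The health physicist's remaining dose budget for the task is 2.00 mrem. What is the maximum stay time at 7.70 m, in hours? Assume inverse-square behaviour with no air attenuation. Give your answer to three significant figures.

1.23 h

By the inverse-square law, rate at 7.70 m:
(1.50/7.70)² = 0.03795, so 43.0 × 0.03795 = 1.632 mrem/h.
Stay time = 2.00 mrem ÷ 1.632 mrem/h = 1.225 h.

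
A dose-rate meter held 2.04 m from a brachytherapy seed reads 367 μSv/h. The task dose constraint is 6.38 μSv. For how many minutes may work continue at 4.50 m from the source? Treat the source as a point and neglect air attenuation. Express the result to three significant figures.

5.08 min

Using I₁d₁² = I₂d₂², rate at 4.50 m:
367 × (2.04/4.50)² = 367 × 0.2055 = 75.42 μSv/h.
Stay time = 6.38 μSv ÷ 75.42 μSv/h = 0.08459 h = 5.075 min.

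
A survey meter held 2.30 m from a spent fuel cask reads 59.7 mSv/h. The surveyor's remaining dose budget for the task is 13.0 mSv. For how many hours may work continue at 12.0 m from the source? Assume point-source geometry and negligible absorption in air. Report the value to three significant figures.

Intensity scales as (d₁/d₂)², so rate at 12.0 m:
(2.30/12.0)² = 0.03674, so 59.7 × 0.03674 = 2.193 mSv/h.
Stay time = 13.0 mSv ÷ 2.193 mSv/h = 5.928 h.

5.93 h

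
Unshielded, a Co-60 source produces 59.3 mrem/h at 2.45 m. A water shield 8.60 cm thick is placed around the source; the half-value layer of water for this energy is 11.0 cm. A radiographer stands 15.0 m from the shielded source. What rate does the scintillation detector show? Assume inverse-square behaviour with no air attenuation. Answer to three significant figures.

Distance alone: 59.3 × (2.45/15.0)² = 59.3 × 0.02668 = 1.582 mrem/h.
Shield: 8.60/11.0 = 0.7818 half-value layers → attenuation 2^(−0.7818) = 0.5816.
Combined: 1.582 × 0.5816 = 0.9201 mrem/h.

0.920 mrem/h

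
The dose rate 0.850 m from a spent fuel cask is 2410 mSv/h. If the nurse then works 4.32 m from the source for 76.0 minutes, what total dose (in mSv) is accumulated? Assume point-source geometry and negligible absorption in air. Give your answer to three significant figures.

Intensity scales as (d₁/d₂)², so rate at 4.32 m:
(0.850/4.32)² = 0.03871, so 2410 × 0.03871 = 93.29 mSv/h.
Dose = rate × time = 93.29 mSv/h × 1.267 h = 118.2 mSv.

118 mSv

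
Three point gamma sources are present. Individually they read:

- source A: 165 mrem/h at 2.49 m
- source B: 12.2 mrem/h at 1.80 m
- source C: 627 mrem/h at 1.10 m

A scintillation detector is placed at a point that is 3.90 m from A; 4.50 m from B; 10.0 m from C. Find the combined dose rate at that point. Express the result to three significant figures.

Each source contributes Iᵢ·(dᵢ/rᵢ)²; contributions add.
A: 165 × (2.49/3.90)² = 67.26 mrem/h
B: 12.2 × (1.80/4.50)² = 1.952 mrem/h
C: 627 × (1.10/10.0)² = 7.587 mrem/h
Total = 67.26 + 1.952 + 7.587 = 76.80 mrem/h.

76.8 mrem/h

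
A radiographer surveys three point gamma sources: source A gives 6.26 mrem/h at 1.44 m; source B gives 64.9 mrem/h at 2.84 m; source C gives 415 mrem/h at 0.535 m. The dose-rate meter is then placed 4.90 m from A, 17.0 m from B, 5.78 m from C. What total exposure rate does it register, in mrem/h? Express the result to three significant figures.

5.91 mrem/h

Each source contributes Iᵢ·(dᵢ/rᵢ)²; contributions add.
A: 6.26 × (1.44/4.90)² = 0.5406 mrem/h
B: 64.9 × (2.84/17.0)² = 1.811 mrem/h
C: 415 × (0.535/5.78)² = 3.555 mrem/h
Total = 0.5406 + 1.811 + 3.555 = 5.907 mrem/h.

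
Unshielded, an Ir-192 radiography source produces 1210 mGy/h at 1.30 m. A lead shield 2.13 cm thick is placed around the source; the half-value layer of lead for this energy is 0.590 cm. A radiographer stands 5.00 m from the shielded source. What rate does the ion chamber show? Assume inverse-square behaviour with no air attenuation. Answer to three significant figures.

Distance alone: 1210 × (1.30/5.00)² = 1210 × 0.06760 = 81.80 mGy/h.
Shield: 2.13/0.590 = 3.610 half-value layers → attenuation 2^(−3.610) = 0.08190.
Combined: 81.80 × 0.08190 = 6.699 mGy/h.

6.70 mGy/h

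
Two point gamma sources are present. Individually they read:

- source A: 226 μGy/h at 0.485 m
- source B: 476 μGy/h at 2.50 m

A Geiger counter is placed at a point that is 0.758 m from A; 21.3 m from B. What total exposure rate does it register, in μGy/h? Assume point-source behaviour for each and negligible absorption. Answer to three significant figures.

By superposition, sum each source's inverse-square contribution:
A: 226 × (0.485/0.758)² = 92.52 μGy/h
B: 476 × (2.50/21.3)² = 6.557 μGy/h
Total = 92.52 + 6.557 = 99.08 μGy/h.

99.1 μGy/h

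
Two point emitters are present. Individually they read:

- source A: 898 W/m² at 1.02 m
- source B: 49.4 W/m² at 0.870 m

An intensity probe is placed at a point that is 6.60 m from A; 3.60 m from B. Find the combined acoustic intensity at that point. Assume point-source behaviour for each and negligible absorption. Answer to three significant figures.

By superposition, sum each source's inverse-square contribution:
A: 898 × (1.02/6.60)² = 21.45 W/m²
B: 49.4 × (0.870/3.60)² = 2.885 W/m²
Total = 21.45 + 2.885 = 24.34 W/m².

24.3 W/m²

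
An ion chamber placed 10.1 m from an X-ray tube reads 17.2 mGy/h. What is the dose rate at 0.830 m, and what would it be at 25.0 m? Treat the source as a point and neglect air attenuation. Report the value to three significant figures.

By the inverse-square law,
At 0.830 m: (10.1/0.830)² = 148.1, so 17.2 × 148.1 = 2547 mGy/h
At 25.0 m: (0.830/25.0)² = 0.001102, so 2547 × 0.001102 = 2.807 mGy/h.

2550 mGy/h; 2.81 mGy/h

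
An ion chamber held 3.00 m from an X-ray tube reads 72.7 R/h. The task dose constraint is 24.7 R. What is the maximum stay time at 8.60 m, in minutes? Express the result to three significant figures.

168 min

Using I₁d₁² = I₂d₂², rate at 8.60 m:
72.7 × (3.00/8.60)² = 72.7 × 0.1217 = 8.848 R/h.
Stay time = 24.7 R ÷ 8.848 R/h = 2.792 h = 167.5 min.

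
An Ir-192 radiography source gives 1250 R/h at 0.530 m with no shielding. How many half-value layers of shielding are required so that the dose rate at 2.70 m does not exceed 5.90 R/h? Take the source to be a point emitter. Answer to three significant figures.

At 2.70 m, distance alone gives (0.530/2.70)² = 0.03853, so 1250 × 0.03853 = 48.16 R/h.
Further attenuation needed: 48.16/5.90 = 8.163.
n = log₂(8.163) = 3.029 half-value layers.

3.03 half-value layers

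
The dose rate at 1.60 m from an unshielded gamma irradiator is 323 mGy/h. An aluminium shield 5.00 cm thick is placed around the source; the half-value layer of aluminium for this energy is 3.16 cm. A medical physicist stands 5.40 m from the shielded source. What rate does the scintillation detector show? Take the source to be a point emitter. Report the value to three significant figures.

9.47 mGy/h

Distance alone: 323 × (1.60/5.40)² = 323 × 0.08779 = 28.36 mGy/h.
Shield: 5.00/3.16 = 1.582 half-value layers → attenuation 2^(−1.582) = 0.3340.
Combined: 28.36 × 0.3340 = 9.472 mGy/h.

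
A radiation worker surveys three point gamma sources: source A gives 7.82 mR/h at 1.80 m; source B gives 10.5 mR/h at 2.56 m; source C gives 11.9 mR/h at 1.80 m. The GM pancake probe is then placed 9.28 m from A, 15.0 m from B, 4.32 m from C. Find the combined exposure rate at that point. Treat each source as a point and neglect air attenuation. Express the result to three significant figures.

2.67 mR/h

Each source contributes Iᵢ·(dᵢ/rᵢ)²; contributions add.
A: 7.82 × (1.80/9.28)² = 0.2942 mR/h
B: 10.5 × (2.56/15.0)² = 0.3058 mR/h
C: 11.9 × (1.80/4.32)² = 2.066 mR/h
Total = 0.2942 + 0.3058 + 2.066 = 2.666 mR/h.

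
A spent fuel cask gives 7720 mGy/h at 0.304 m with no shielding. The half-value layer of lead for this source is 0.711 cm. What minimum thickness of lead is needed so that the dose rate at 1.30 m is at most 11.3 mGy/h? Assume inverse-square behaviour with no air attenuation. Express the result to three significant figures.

3.71 cm

At 1.30 m, distance alone gives 7720 × (0.304/1.30)² = 7720 × 0.05468 = 422.1 mGy/h.
Further attenuation needed: 422.1/11.3 = 37.35.
n = log₂(37.35) = 5.223 half-value layers.
Thickness = 5.223 × 0.711 cm = 3.714 cm.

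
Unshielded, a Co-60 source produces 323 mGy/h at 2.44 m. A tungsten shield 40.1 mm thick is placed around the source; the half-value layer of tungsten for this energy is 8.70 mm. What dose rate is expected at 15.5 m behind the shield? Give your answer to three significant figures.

Distance alone: (2.44/15.5)² = 0.02478, so 323 × 0.02478 = 8.004 mGy/h.
Shield: 40.1/8.70 = 4.609 half-value layers → attenuation 2^(−4.609) = 0.04098.
Combined: 8.004 × 0.04098 = 0.3280 mGy/h.

0.328 mGy/h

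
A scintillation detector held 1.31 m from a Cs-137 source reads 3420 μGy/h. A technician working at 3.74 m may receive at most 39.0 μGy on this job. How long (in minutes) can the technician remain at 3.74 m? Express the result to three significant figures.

5.58 min

Using I₁d₁² = I₂d₂², rate at 3.74 m:
(1.31/3.74)² = 0.1227, so 3420 × 0.1227 = 419.6 μGy/h.
Stay time = 39.0 μGy ÷ 419.6 μGy/h = 0.09295 h = 5.577 min.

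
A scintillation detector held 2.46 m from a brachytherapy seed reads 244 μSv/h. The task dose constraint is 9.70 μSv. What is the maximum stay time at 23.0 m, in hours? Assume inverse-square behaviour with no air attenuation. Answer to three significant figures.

Applying the 1/r² law, rate at 23.0 m:
(2.46/23.0)² = 0.01144, so 244 × 0.01144 = 2.791 μSv/h.
Stay time = 9.70 μSv ÷ 2.791 μSv/h = 3.475 h.

3.48 h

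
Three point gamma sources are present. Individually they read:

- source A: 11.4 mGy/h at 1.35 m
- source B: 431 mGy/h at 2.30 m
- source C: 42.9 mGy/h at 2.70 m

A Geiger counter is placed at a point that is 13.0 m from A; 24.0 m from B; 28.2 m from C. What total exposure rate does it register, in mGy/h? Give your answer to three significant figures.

By superposition, sum each source's inverse-square contribution:
A: 11.4 × (1.35/13.0)² = 0.1229 mGy/h
B: 431 × (2.30/24.0)² = 3.958 mGy/h
C: 42.9 × (2.70/28.2)² = 0.3933 mGy/h
Total = 0.1229 + 3.958 + 0.3933 = 4.474 mGy/h.

4.47 mGy/h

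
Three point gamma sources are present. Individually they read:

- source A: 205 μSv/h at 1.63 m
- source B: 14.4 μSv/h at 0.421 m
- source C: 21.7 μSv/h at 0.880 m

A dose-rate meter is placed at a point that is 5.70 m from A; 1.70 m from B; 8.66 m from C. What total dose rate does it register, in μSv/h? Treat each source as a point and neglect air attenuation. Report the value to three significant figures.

By superposition, sum each source's inverse-square contribution:
A: 205 × (1.63/5.70)² = 16.76 μSv/h
B: 14.4 × (0.421/1.70)² = 0.8831 μSv/h
C: 21.7 × (0.880/8.66)² = 0.2241 μSv/h
Total = 16.76 + 0.8831 + 0.2241 = 17.87 μSv/h.

17.9 μSv/h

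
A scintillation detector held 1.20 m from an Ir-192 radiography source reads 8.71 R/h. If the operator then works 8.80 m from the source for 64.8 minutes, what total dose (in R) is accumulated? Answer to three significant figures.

0.175 R

Using I₁d₁² = I₂d₂², rate at 8.80 m:
(1.20/8.80)² = 0.01860, so 8.71 × 0.01860 = 0.1620 R/h.
Dose = rate × time = 0.1620 R/h × 1.080 h = 0.1750 R.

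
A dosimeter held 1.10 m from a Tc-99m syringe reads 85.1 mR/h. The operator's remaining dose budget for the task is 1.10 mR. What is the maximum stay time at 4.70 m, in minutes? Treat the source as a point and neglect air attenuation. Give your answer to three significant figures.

14.2 min

Intensity scales as (d₁/d₂)², so rate at 4.70 m:
(1.10/4.70)² = 0.05478, so 85.1 × 0.05478 = 4.662 mR/h.
Stay time = 1.10 mR ÷ 4.662 mR/h = 0.2360 h = 14.16 min.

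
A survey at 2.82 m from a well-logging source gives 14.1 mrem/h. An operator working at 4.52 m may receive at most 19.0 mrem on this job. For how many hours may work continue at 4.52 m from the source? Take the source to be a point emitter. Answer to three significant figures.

3.46 h

Since intensity falls as 1/r², rate at 4.52 m:
(2.82/4.52)² = 0.3892, so 14.1 × 0.3892 = 5.488 mrem/h.
Stay time = 19.0 mrem ÷ 5.488 mrem/h = 3.462 h.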